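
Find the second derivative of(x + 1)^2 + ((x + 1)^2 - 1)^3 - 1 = 30*x^4 + 120*x^3 + 144*x^2 + 48*x + 2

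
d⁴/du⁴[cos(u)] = cos(u)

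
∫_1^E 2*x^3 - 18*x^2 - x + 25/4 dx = (-3 + E/4)*(-2*E + 1 + 2*exp(3)) + 11/4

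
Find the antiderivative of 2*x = x^2 + C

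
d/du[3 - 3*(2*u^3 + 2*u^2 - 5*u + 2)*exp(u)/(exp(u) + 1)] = (-6*u^3*exp(u) - 18*u^2*exp(2*u) - 24*u^2*exp(u) - 12*u*exp(2*u) + 3*u*exp(u) + 15*exp(2*u) + 9*exp(u))/(exp(2*u) + 2*exp(u) + 1)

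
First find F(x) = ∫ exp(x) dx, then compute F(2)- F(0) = -1 + exp(2)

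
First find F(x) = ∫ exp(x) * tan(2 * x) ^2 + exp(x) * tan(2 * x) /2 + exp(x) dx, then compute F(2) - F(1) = E*(-tan(2) + E*tan(4))/2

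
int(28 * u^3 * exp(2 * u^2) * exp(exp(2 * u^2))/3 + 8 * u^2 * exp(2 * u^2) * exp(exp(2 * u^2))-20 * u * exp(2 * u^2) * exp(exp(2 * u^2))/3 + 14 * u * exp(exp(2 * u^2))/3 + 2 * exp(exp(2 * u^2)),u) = (7*u^2 + 6*u - 5)*exp(exp(2*u^2))/3 + C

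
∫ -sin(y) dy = cos(y) + C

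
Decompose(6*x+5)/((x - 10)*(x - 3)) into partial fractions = -23/(7*(x - 3)) + 65/(7*(x - 10))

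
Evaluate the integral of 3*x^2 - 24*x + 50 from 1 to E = (-4 + E)^3 + 2*E + 25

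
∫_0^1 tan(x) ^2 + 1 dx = tan(1)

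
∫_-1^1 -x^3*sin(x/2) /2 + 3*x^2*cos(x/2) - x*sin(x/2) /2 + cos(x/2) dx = 4*cos(1/2)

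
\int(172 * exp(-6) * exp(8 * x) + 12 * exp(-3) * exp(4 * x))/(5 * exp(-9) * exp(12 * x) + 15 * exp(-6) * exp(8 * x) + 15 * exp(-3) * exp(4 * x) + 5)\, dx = (-2*exp(8*x) - 47*exp(4*x + 3) - 25*exp(6))/(5*(exp(8*x) + 2*exp(4*x + 3) + exp(6))) + C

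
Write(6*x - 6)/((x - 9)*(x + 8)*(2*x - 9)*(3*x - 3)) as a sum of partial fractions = -8/(225*(2*x - 9)) + 2/(425*(x + 8)) + 2/(153*(x - 9))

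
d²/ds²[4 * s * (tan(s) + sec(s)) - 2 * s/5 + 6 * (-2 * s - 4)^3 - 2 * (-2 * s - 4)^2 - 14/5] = 8*s*tan(s)^3 + 8*s*tan(s)^2*sec(s) + 8*s*tan(s) + 4*s*sec(s) - 288*s + 8*tan(s)^2 + 8*tan(s)*sec(s) - 584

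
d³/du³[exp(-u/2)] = -exp(-u/2)/8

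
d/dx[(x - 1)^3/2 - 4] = 3*x^2/2 - 3*x + 3/2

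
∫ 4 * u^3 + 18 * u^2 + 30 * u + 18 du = u^4 + 6*u^3 + 15*u^2 + 18*u + C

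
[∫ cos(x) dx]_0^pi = 0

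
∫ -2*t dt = -t^2 + C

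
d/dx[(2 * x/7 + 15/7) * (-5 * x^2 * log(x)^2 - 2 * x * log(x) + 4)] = -30*x^2*log(x)^2/7 - 20*x^2*log(x)/7 - 150*x*log(x)^2/7 - 158*x*log(x)/7 - 4*x/7 - 30*log(x)/7 - 22/7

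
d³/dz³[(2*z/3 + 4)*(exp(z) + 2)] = 2*z*exp(z)/3 + 6*exp(z)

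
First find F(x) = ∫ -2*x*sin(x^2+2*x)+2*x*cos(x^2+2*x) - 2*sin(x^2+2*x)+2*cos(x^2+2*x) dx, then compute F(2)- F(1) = cos(8) - sin(3) + sin(8) - cos(3)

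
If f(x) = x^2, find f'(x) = 2*x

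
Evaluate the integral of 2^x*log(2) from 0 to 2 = 3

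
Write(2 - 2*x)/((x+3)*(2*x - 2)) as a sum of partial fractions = -1/(x + 3)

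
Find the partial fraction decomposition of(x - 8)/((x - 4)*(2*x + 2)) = 9/(10*(x + 1)) - 2/(5*(x - 4))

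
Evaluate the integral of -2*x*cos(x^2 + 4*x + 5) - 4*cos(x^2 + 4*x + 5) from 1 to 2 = sin(10) - sin(17)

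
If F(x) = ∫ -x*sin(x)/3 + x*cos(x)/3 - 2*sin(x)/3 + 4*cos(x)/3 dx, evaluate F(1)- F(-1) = 2*cos(1)/3 + 2*sin(1)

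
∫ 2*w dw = w^2 + C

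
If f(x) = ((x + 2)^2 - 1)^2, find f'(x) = 4*x^3 + 24*x^2 + 44*x + 24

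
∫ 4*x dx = 2*x^2 + C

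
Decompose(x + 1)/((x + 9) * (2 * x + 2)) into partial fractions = 1/(2*(x + 9))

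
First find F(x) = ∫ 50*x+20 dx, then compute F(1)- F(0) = 45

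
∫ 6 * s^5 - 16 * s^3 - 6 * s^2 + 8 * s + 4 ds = s^6 - 4*s^4 - 2*s^3 + 4*s^2 + 4*s + C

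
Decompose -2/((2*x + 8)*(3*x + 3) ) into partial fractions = 1/(9*(x + 4)) - 1/(9*(x + 1))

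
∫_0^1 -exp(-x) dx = -1 + exp(-1)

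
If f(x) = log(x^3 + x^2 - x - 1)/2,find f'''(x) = (3*x^3 - 3*x^2 + 9*x - 1)/(x^6 - 3*x^4 + 3*x^2 - 1)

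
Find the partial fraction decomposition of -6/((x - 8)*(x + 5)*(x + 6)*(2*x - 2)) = 3/(98*(x + 6)) - 1/(26*(x + 5)) + 1/(98*(x - 1)) - 3/(1274*(x - 8))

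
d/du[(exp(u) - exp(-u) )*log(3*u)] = (u*exp(2*u)*log(u) + u*exp(2*u)*log(3) + u*log(u) + u*log(3) + exp(2*u) - 1)*exp(-u)/u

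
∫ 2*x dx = x^2 + C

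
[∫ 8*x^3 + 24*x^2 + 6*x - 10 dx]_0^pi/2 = -pi - pi^2/4 - 2 + 2*(-1 + pi^2/4 + pi)^2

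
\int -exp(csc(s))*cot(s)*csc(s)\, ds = exp(csc(s)) + C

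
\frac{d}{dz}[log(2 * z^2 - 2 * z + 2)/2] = (2*z - 1)/(2*z^2 - 2*z + 2)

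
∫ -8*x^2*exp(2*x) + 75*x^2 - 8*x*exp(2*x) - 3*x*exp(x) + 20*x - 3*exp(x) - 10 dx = x*(25*x^2 - 4*x*exp(2*x) + 10*x - 3*exp(x) - 10) + C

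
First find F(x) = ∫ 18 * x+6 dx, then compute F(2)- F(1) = 33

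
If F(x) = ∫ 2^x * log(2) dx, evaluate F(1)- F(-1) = 3/2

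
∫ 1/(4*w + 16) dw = log(w + 4)/4 + C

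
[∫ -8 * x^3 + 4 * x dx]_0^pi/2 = -pi*(-pi/2 + pi^3/8)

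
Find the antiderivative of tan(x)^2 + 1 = tan(x) + C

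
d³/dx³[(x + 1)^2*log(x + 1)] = 2/(x + 1)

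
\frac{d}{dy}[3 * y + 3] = 3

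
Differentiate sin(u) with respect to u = cos(u)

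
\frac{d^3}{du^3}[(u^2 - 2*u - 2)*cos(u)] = u^2*sin(u) - 2*u*sin(u) - 6*u*cos(u) - 8*sin(u) + 6*cos(u)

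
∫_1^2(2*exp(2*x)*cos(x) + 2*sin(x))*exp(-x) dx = -(E - exp(-1))*(cos(1) + sin(1)) + (-exp(-2) + exp(2))*(cos(2) + sin(2))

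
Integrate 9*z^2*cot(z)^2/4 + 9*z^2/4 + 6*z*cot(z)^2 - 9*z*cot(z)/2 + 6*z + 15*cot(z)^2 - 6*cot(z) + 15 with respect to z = (-9*z^2/4 - 6*z - 15)*cot(z) + C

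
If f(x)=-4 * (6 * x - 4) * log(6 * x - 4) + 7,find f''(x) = -72/(3*x - 2)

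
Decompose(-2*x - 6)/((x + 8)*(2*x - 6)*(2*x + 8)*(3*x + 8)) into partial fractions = 9/(2176*(3*x + 8)) - 5/(1408*(x + 8)) + 1/(224*(x + 4)) - 3/(1309*(x - 3))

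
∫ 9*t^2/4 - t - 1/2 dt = 3*t^3/4 - t^2/2 - t/2 + C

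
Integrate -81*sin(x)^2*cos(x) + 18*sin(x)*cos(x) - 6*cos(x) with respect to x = 3*(-9*sin(x)^2 + 3*sin(x) - 2)*sin(x) + C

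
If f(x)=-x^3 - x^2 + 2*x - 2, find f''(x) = -6*x - 2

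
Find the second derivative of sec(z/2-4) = tan(z/2 - 4)^2*sec(z/2 - 4)/2 + sec(z/2 - 4)/4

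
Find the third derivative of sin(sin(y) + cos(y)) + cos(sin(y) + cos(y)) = 2*(2*sin(y)*cos(y)*cos(sqrt(2)*sin(y + pi/4) + pi/4) + 3*sqrt(2)*sin(y + pi/4)*sin(sqrt(2)*sin(y + pi/4) + pi/4) - 2*cos(sqrt(2)*sin(y + pi/4) + pi/4))*cos(y + pi/4)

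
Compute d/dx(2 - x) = -1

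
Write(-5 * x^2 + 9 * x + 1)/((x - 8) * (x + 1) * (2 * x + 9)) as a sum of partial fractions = -563/(175*(2*x + 9)) + 13/(63*(x + 1)) - 247/(225*(x - 8))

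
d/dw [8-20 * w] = -20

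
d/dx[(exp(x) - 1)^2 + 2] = 2*exp(2*x) - 2*exp(x)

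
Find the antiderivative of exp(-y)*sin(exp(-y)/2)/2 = cos(exp(-y)/2) + C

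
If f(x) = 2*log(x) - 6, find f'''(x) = 4/x^3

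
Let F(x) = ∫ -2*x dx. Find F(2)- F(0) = -4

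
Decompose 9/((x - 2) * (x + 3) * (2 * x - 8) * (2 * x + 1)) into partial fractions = 4/(25*(2*x + 1)) - 9/(350*(x + 3)) - 9/(100*(x - 2)) + 1/(28*(x - 4))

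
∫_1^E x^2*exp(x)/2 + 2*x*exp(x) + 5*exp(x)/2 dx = -3*E + (2 + (1 + E)^2)*exp(E)/2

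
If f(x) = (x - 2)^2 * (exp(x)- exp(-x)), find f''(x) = (x^2*exp(2*x) - x^2 + 8*x - 2*exp(2*x) - 14)*exp(-x)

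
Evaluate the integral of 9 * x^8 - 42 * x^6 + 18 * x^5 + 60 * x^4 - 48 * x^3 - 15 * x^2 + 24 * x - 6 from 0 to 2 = 124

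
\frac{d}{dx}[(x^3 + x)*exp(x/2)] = x^3*exp(x/2)/2 + 3*x^2*exp(x/2) + x*exp(x/2)/2 + exp(x/2)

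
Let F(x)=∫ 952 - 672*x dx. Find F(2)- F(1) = -56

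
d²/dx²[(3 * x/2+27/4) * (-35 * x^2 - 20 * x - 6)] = -315*x - 1065/2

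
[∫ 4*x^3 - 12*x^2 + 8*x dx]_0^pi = (-1 + (-1 + pi)^2)^2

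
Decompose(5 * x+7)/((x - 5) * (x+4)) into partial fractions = 13/(9*(x + 4)) + 32/(9*(x - 5))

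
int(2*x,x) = x^2 + C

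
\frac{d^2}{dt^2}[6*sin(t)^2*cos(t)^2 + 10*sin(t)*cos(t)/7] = 24*(1 - cos(2*t))^2 - 20*sin(2*t)/7 + 48*cos(2*t) - 36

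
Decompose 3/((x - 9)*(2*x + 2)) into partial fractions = -3/(20*(x + 1)) + 3/(20*(x - 9))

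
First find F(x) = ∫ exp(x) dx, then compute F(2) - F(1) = -E + exp(2)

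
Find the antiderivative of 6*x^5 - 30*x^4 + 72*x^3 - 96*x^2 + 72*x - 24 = x^6 - 6*x^5 + 18*x^4 - 32*x^3 + 36*x^2 - 24*x + C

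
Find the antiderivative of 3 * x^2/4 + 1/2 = x^3/4 + x/2 + C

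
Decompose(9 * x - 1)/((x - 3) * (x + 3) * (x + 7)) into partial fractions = -8/(5*(x + 7)) + 7/(6*(x + 3)) + 13/(30*(x - 3))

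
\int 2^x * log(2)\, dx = 2^x + C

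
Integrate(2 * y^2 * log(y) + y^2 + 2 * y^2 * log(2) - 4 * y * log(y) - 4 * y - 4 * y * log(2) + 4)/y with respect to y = (y - 2)^2*log(2*y) + C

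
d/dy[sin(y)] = cos(y)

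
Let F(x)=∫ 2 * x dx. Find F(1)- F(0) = 1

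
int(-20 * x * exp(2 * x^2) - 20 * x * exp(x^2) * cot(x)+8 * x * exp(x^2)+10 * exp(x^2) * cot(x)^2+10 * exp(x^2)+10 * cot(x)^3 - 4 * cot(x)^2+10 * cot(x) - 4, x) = -5*(exp(x^2) + cot(x))^2 + 4*exp(x^2) + 4*cot(x) + C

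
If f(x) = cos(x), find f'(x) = -sin(x)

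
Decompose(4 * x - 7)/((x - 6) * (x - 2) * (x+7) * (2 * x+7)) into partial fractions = -24/(209*(2*x + 7)) + 5/(117*(x + 7)) - 1/(396*(x - 2)) + 17/(988*(x - 6))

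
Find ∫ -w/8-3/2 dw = -w^2/16 - 3*w/2 + C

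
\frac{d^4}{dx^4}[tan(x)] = 24*tan(x)^5 + 40*tan(x)^3 + 16*tan(x)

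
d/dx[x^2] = 2*x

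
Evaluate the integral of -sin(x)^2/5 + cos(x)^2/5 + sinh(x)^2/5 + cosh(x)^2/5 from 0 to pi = sinh(2*pi)/10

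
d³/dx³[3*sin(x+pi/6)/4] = -3*cos(x + pi/6)/4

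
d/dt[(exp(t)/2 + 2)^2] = exp(2*t)/2 + 2*exp(t)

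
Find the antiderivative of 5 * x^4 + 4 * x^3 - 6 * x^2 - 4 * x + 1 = x^5 + x^4 - 2*x^3 - 2*x^2 + x + C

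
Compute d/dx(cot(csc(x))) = cos(x)/(sin(x)^2*sin(1/sin(x))^2)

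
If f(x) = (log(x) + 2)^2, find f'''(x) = (4*log(x) + 2)/x^3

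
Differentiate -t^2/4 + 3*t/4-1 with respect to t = 3/4 - t/2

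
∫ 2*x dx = x^2 + C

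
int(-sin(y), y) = cos(y) + C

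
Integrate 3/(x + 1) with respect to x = log(2*(x + 1)^3) + C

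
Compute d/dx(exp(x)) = exp(x)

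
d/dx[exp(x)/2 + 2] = exp(x)/2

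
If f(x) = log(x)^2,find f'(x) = 2*log(x)/x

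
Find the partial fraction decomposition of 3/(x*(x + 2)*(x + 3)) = 1/(x + 3) - 3/(2*(x + 2)) + 1/(2*x)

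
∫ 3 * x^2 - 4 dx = x^3 - 4*x + C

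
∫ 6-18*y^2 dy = -6*y^3 + 6*y + C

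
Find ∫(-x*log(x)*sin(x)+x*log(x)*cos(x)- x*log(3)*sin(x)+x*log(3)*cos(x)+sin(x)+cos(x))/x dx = sqrt(2)*log(3*x)*sin(x + pi/4) + C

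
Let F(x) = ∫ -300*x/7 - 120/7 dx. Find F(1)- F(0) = -270/7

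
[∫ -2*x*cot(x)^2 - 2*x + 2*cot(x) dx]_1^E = 2*E*cot(E) - 2*cot(1)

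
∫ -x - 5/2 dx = -x^2/2 - 5*x/2 + C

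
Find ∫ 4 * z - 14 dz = 2*z^2 - 14*z + C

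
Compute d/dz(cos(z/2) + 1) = -sin(z/2)/2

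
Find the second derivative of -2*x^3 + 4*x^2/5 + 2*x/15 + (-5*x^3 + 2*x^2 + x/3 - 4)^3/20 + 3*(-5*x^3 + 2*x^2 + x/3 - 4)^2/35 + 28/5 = -450*x^7 + 420*x^6 - 147*x^5/2 - 2826*x^4/7 + 4369*x^3/21 - 26*x^2/7 - 8509*x/126 + 292/35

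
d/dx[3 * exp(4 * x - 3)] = 12*exp(4*x - 3)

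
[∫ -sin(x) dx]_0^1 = -1 + cos(1)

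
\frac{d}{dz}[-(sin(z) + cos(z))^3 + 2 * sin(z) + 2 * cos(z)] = sqrt(2)*(-3*sin(3*z + pi/4) + cos(z + pi/4))/2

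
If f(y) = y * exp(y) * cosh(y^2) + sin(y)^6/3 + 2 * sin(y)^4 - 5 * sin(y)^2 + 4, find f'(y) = 2*y^2*exp(y)*sinh(y^2) + y*exp(y)*cosh(y^2) + (cos(2*y) - 1)^2*sin(2*y)/4 + exp(y)*cosh(y^2) - 3*sin(2*y) - sin(4*y)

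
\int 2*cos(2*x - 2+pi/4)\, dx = sin(2*x - 2 + pi/4) + C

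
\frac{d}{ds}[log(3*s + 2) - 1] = 3/(3*s + 2)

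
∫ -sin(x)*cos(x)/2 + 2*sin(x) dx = (cos(x) - 4)^2/4 + C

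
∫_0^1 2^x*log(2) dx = 1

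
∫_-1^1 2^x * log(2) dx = 3/2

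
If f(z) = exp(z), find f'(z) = exp(z)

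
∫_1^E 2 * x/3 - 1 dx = -E + 2/3 + exp(2)/3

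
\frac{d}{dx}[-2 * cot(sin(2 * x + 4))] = 4*cos(2*x + 4)/sin(sin(2*x + 4))^2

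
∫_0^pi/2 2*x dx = pi^2/4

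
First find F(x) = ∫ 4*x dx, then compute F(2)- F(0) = 8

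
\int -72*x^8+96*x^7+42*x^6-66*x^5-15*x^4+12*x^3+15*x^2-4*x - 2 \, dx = -8*x^9 + 12*x^8 + 6*x^7 - 11*x^6 - 3*x^5 + 3*x^4 + 5*x^3 - 2*x^2 - 2*x + C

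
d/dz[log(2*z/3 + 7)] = 2/(2*z + 21)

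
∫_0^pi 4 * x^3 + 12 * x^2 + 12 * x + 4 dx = -1 + (1 + pi)^4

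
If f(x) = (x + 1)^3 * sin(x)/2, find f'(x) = (x + 1)^2*(x*cos(x) + 3*sin(x) + cos(x))/2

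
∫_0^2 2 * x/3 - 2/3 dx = 0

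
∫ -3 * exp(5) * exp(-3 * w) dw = exp(5 - 3*w) + C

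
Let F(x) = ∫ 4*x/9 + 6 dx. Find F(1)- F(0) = 56/9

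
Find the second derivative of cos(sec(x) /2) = -sin(sec(x)/2)*tan(x)^2*sec(x) - sin(sec(x)/2)*sec(x)/2 - cos(sec(x)/2)*tan(x)^2*sec(x)^2/4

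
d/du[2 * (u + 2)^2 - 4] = 4*u + 8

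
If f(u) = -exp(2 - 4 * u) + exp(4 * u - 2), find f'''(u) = 64*exp(2 - 4*u) + 64*exp(4*u - 2)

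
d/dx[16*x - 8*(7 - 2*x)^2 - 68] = 240 - 64*x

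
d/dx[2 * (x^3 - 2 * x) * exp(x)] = 2*x^3*exp(x) + 6*x^2*exp(x) - 4*x*exp(x) - 4*exp(x)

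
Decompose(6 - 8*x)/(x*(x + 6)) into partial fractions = -9/(x + 6) + 1/x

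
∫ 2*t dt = t^2 + C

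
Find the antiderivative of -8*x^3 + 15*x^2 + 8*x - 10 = -2*x^4 + 5*x^3 + 4*x^2 - 10*x + C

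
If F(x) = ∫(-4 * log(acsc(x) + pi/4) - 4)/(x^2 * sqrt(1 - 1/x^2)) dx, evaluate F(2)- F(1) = -3*pi*log(3*pi/4) + 5*pi*log(5*pi/12)/3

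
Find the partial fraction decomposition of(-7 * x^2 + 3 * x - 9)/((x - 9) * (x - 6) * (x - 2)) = -31/(28*(x - 2)) + 81/(4*(x - 6)) - 183/(7*(x - 9))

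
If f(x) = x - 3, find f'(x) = 1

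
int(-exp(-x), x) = exp(-x) + C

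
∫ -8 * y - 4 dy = -4*y^2 - 4*y + C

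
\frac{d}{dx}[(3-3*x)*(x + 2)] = -6*x - 3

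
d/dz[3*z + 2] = 3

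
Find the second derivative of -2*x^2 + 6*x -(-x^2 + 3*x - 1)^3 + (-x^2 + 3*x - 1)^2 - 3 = 30*x^4 - 180*x^3 + 372*x^2 - 306*x + 78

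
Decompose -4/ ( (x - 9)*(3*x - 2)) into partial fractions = 12/(25*(3*x - 2)) - 4/(25*(x - 9))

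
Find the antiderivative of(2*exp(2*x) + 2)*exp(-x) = 4*sinh(x) + C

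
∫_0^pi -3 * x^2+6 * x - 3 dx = -(-1 + pi)^3 - 1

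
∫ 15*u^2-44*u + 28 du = 5*u^3 - 22*u^2 + 28*u + C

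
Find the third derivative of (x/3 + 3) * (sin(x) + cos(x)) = x*sin(x)/3 - x*cos(x)/3 + 2*sin(x) - 4*cos(x)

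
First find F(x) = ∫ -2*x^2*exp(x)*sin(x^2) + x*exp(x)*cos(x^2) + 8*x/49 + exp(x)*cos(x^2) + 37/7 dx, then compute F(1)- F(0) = E*cos(1) + 263/49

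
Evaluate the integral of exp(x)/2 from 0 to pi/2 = -1/2 + exp(pi/2)/2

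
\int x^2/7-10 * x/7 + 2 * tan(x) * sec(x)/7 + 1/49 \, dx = x^3/21 - 5*x^2/7 + x/49 + 2/(7*cos(x)) + C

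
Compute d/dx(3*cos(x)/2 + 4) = -3*sin(x)/2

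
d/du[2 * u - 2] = 2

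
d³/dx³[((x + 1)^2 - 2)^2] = 24*x + 24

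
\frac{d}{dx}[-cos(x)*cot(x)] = (1 + sin(x)^(-2))*cos(x)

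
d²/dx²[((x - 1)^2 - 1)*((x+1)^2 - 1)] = 12*x^2 - 8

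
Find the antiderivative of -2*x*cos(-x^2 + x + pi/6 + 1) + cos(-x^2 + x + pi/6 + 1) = sin(-x^2 + x + pi/6 + 1) + C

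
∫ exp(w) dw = exp(w) + C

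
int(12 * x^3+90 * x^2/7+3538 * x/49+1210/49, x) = 3*x^4 + 30*x^3/7 + 1769*x^2/49 + 1210*x/49 + C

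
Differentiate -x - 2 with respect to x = -1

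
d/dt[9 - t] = -1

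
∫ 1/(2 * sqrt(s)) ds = sqrt(s) + C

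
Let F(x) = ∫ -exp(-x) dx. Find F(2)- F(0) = -1 + exp(-2)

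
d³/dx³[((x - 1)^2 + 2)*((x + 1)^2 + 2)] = 24*x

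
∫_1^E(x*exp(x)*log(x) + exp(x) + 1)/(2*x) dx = 1/2 + exp(E)/2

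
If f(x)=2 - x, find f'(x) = -1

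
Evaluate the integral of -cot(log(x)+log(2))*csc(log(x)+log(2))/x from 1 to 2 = -csc(log(2)) + csc(log(4))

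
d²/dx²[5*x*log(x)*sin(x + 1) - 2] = 5*(-x^2*log(x)*sin(x + 1) + 2*x*log(x)*cos(x + 1) + 2*x*cos(x + 1) + sin(x + 1))/x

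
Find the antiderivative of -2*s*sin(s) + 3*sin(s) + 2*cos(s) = (2*s - 3)*cos(s) + C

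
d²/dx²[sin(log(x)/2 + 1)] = -(sin(log(x)/2 + 1) + 2*cos(log(x)/2 + 1))/(4*x^2)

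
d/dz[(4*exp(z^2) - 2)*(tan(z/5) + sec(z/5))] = 8*z*exp(z^2)*tan(z/5) + 8*z*exp(z^2)/cos(z/5) + 4*exp(z^2)*sin(z/5)/(5*cos(z/5)^2) + 4*exp(z^2)/(5*cos(z/5)^2) - 2*sin(z/5)/(5*cos(z/5)^2) - 2/(5*cos(z/5)^2)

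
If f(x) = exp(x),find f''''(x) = exp(x)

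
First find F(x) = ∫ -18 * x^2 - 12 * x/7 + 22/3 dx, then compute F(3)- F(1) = -3112/21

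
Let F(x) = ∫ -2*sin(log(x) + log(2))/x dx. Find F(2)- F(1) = -2*cos(log(2)) + 2*cos(log(4))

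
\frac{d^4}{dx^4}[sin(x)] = sin(x)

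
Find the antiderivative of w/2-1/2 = w^2/4 - w/2 + C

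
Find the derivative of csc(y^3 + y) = -(3*y^2 + 1)*cos(y*(y^2 + 1))/sin(y*(y^2 + 1))^2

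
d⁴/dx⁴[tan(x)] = 24*tan(x)^5 + 40*tan(x)^3 + 16*tan(x)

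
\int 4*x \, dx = 2*x^2 + C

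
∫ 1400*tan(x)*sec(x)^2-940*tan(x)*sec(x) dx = 20*(-47 + 35/cos(x))/cos(x) + C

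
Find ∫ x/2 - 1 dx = x^2/4 - x + C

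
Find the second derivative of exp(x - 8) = exp(x - 8)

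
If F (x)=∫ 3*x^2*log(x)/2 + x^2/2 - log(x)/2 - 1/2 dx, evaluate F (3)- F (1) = 12*log(3)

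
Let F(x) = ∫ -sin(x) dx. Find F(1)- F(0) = -1 + cos(1)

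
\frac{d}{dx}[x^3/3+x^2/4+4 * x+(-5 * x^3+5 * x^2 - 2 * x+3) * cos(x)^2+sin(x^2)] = 5*x^3*sin(2*x) - 5*x^2*sin(2*x) - 15*x^2*cos(x)^2 + x^2 + 2*x*sin(2*x) + 10*x*cos(x)^2 + 2*x*cos(x^2) + x/2 - 3*sin(2*x) - 2*cos(x)^2 + 4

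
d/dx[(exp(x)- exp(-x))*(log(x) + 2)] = (x*exp(2*x)*log(x) + 2*x*exp(2*x) + x*log(x) + 2*x + exp(2*x) - 1)*exp(-x)/x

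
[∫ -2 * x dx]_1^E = 1 - exp(2)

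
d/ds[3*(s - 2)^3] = 9*s^2 - 36*s + 36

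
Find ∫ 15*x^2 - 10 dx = 5*x^3 - 10*x + C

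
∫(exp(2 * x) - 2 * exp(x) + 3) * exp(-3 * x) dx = (-exp(2*x) + exp(x) - 1)*exp(-3*x) + C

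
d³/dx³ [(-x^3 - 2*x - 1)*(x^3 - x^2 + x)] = -120*x^3 + 60*x^2 - 72*x + 6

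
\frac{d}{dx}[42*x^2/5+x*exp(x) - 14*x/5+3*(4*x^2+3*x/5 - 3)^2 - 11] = 192*x^3 + 216*x^2/5 + x*exp(x) - 3126*x/25 + exp(x) - 68/5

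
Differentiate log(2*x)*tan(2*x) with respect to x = (4*x*log(x) + 4*x*log(2) + sin(4*x))/(x*(cos(4*x) + 1))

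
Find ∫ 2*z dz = z^2 + C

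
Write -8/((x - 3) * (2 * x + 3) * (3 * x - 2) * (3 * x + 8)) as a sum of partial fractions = 36/(595*(3*x + 8)) + 36/(455*(3*x - 2)) - 64/(819*(2*x + 3)) - 8/(1071*(x - 3))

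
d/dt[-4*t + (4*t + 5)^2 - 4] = 32*t + 36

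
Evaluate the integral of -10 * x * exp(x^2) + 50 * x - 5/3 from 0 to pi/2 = -5*exp(pi^2/4) - 5*pi/6 + 5 + 25*pi^2/4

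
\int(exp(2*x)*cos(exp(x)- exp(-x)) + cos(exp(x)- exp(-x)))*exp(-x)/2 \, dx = sin(2*sinh(x))/2 + C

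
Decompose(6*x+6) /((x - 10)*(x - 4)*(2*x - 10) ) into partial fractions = 5/(2*(x - 4)) - 18/(5*(x - 5)) + 11/(10*(x - 10))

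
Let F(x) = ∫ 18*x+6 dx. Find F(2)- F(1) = 33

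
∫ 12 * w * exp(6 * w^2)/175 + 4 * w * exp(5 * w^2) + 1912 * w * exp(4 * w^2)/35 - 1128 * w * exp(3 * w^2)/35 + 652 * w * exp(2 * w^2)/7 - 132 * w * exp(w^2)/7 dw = (exp(5*w^2) + 70*exp(4*w^2) + 1195*exp(3*w^2) - 940*exp(2*w^2) + 4075*exp(w^2) - 1650)*exp(w^2)/175 + C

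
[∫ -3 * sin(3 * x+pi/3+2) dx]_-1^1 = -sin(pi/6 + 1) + cos(pi/3 + 5)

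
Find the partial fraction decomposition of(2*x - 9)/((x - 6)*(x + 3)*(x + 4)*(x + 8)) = 5/(56*(x + 8)) - 17/(40*(x + 4)) + 1/(3*(x + 3)) + 1/(420*(x - 6))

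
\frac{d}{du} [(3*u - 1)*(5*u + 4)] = 30*u + 7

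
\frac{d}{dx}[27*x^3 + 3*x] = 81*x^2 + 3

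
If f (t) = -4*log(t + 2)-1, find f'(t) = -4/(t + 2)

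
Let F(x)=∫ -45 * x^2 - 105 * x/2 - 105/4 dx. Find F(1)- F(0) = -135/2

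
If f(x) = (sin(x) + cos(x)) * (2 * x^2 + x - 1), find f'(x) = 2*sqrt(2)*x^2*cos(x + pi/4) + 3*x*sin(x) + 5*x*cos(x) + 2*sin(x)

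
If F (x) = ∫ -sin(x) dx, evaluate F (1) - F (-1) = 0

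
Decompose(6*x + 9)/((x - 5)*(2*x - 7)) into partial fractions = -20/(2*x - 7) + 13/(x - 5)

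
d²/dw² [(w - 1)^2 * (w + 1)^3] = 20*w^3 + 12*w^2 - 12*w - 4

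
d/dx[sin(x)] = cos(x)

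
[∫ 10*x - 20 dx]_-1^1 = -40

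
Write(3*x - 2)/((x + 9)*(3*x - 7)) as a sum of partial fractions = 15/(34*(3*x - 7)) + 29/(34*(x + 9))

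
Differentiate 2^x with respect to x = 2^x*log(2)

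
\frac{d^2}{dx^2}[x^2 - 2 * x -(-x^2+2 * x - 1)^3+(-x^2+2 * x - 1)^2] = 30*x^4 - 120*x^3 + 192*x^2 - 144*x + 44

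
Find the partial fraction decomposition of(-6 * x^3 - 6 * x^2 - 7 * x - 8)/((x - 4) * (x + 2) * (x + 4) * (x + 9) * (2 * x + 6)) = 3943/(5460*(x + 9)) - 77/(40*(x + 4)) + 121/(84*(x + 3)) - 5/(28*(x + 2)) - 43/(728*(x - 4))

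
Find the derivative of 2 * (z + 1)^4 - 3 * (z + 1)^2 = 8*z^3 + 24*z^2 + 18*z + 2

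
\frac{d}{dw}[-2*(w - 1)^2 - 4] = 4 - 4*w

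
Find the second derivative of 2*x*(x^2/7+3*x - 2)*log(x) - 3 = (12*x^2*log(x) + 10*x^2 + 84*x*log(x) + 126*x - 28)/(7*x)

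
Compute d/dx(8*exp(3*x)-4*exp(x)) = 24*exp(3*x) - 4*exp(x)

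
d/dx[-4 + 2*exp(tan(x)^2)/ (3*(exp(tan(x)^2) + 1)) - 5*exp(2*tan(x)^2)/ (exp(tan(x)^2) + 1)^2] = 4*(-14*exp(-2 + 2/cos(x)^2) + exp(-1 + cos(x)^(-2)))*sin(x)/(3*(exp(tan(x)^2) + 1)^3*cos(x)^3)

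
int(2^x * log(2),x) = 2^x + C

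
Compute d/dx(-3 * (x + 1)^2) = -6*x - 6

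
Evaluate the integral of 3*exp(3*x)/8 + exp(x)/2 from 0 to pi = -5/8 + exp(pi)/2 + exp(3*pi)/8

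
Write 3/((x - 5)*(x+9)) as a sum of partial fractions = -3/(14*(x + 9)) + 3/(14*(x - 5))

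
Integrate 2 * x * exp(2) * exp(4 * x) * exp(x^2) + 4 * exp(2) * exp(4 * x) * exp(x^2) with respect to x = exp((x + 2)^2 - 2) + C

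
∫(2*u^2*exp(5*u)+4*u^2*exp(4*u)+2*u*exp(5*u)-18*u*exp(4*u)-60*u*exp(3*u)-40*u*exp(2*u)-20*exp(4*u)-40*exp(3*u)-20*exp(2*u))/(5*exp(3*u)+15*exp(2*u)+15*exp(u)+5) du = (u^2*exp(4*u) - 20*u*(exp(u) + 1)*exp(2*u) - 15*(exp(u) + 1)^2)/(5*(exp(u) + 1)^2) + C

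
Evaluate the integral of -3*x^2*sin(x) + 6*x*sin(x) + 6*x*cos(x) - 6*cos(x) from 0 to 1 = -3*cos(1)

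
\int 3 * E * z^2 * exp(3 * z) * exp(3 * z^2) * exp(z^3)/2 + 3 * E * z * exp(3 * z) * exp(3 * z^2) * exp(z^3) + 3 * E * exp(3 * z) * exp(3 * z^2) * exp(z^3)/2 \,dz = exp((z + 1)^3)/2 + C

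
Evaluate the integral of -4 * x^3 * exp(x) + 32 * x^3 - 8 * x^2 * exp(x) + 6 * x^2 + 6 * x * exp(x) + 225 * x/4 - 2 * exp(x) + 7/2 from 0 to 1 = 333/8 - 2*E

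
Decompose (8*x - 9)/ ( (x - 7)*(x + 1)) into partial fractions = 17/(8*(x + 1)) + 47/(8*(x - 7))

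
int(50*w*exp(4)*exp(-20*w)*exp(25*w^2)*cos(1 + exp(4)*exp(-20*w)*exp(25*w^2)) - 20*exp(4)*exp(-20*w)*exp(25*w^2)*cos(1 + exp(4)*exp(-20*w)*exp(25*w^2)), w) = sin(exp((5*w - 2)^2) + 1) + C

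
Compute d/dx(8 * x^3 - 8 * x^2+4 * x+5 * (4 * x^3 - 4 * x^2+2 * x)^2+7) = 480*x^5 - 800*x^4 + 640*x^3 - 216*x^2 + 24*x + 4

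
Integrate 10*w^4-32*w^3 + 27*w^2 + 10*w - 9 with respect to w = 2*w^5 - 8*w^4 + 9*w^3 + 5*w^2 - 9*w + C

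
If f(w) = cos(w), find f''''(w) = cos(w)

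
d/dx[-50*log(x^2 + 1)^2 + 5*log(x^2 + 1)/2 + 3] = (-200*x*log(x^2 + 1) + 5*x)/(x^2 + 1)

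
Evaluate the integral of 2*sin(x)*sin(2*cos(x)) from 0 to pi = 0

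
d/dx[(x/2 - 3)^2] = x/2 - 3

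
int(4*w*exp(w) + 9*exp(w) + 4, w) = (4*w + 5)*(exp(w) + 1) + C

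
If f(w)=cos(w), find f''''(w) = cos(w)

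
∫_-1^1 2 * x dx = 0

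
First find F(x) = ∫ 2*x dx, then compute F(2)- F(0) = 4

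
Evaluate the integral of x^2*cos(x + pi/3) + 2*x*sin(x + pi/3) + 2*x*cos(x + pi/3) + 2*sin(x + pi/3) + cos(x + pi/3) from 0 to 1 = -sqrt(3)/2 + 4*sin(1 + pi/3)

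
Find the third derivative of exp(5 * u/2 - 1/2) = 125*exp(5*u/2 - 1/2)/8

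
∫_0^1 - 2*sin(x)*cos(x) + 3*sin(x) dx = -3*cos(1) + cos(1)^2 + 2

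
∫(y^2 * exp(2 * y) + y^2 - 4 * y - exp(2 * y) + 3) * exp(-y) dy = 2*(y - 1)^2*sinh(y) + C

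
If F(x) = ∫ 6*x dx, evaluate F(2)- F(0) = 12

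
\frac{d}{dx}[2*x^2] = 4*x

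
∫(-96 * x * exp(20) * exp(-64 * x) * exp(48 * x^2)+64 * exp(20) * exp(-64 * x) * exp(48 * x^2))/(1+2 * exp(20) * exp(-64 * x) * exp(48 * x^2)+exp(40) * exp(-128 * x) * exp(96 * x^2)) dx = 1/(exp(48*x^2 - 64*x + 20) + 1) + C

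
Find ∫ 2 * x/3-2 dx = x^2/3 - 2*x + C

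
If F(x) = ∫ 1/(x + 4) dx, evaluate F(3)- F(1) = -log(5) + log(7)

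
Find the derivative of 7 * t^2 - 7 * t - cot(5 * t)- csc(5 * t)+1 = 14*t + 5*cot(5*t)^2 + 5*cot(5*t)*csc(5*t) - 2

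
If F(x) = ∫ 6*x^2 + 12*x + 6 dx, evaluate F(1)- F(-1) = 16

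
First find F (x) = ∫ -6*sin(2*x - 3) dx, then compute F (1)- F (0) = 3*cos(1) - 3*cos(3)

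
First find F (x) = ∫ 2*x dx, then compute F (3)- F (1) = 8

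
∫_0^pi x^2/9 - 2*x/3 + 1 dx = (-1 + pi/3)^3 + 1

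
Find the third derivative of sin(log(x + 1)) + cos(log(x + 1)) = 2*(sin(log(x + 1)) + 2*cos(log(x + 1)))/(x^3 + 3*x^2 + 3*x + 1)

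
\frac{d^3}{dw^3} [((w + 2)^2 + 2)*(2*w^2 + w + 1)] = 48*w + 54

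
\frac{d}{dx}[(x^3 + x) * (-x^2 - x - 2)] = -5*x^4 - 4*x^3 - 9*x^2 - 2*x - 2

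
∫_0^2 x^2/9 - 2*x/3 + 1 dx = 26/27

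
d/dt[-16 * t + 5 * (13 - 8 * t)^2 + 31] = 640*t - 1056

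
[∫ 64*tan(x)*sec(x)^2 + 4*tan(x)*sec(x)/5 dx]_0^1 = -164/5 + 4*sec(1)/5 + 32*sec(1)^2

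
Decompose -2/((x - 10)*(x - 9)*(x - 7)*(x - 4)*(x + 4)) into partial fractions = -1/(8008*(x + 4)) + 1/(360*(x - 4)) - 1/(99*(x - 7)) + 1/(65*(x - 9)) - 1/(126*(x - 10))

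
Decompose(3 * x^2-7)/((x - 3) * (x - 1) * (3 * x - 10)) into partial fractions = 237/(7*(3*x - 10)) - 2/(7*(x - 1)) - 10/(x - 3)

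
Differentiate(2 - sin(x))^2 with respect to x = 2*(sin(x) - 2)*cos(x)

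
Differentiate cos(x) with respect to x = -sin(x)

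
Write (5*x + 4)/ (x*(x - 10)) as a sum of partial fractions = 27/(5*(x - 10)) - 2/(5*x)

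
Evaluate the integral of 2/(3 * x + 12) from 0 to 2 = -4*log(2)/3 + 2*log(6)/3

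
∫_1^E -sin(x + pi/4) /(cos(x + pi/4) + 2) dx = -log(cos(pi/4 + 1) + 2) + log(cos(pi/4 + E) + 2)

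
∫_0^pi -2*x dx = -pi^2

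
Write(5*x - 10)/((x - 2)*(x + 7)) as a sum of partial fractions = 5/(x + 7)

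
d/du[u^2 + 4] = 2*u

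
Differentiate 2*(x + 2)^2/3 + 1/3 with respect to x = 4*x/3 + 8/3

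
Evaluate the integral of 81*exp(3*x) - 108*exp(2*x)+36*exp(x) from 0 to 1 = -1 + (-2 + 3*E)^3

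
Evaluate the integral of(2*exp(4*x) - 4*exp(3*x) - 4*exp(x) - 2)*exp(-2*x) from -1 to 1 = -(-E - 2 + exp(-1))^2 + (-2 - exp(-1) + E)^2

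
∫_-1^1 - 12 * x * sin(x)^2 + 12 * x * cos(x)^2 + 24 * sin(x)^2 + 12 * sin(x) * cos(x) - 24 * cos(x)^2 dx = -24*sin(2)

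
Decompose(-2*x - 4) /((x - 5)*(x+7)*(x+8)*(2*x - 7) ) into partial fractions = 88/(1449*(2*x - 7)) - 12/(299*(x + 8)) + 5/(126*(x + 7)) - 7/(234*(x - 5))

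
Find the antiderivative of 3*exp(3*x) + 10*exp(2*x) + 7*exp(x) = (exp(x) + 2)^3 - (exp(x) + 2)^2 - exp(x) + C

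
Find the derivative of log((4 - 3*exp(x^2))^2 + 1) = (36*x*exp(2*x^2) - 48*x*exp(x^2))/(9*exp(2*x^2) - 24*exp(x^2) + 17)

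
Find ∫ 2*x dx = x^2 + C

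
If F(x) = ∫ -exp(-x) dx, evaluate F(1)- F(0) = -1 + exp(-1)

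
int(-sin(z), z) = cos(z) + C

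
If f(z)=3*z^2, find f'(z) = 6*z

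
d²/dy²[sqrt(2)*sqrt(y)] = -sqrt(2)/(4*y^(3/2))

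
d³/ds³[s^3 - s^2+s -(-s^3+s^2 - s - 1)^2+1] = -120*s^3 + 120*s^2 - 72*s + 6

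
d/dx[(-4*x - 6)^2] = 32*x + 48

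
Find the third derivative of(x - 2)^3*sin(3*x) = -27*x^3*cos(3*x) - 81*x^2*sin(3*x) + 162*x^2*cos(3*x) + 324*x*sin(3*x) - 270*x*cos(3*x) - 318*sin(3*x) + 108*cos(3*x)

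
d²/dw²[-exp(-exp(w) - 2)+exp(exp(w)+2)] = (-exp(2*w) + exp(w) + exp(w + 2*exp(w) + 4) + exp(2*w + 2*exp(w) + 4))*exp(-exp(w) - 2)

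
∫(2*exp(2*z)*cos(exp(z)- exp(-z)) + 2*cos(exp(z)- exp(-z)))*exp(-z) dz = 2*sin(2*sinh(z)) + C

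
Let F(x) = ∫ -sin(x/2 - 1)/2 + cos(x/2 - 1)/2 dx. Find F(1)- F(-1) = -sin(1/2) - cos(3/2) + cos(1/2) + sin(3/2)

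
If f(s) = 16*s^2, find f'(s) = 32*s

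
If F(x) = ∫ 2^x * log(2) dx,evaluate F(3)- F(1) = 6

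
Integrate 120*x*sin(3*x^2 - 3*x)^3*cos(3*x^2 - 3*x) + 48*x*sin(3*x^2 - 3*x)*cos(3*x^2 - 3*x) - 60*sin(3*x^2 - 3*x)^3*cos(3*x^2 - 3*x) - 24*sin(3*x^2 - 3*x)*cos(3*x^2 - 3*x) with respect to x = (13 - 5*cos(6*x*(x - 1)))*sin(3*x*(x - 1))^2/2 + C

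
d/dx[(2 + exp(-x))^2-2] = (-4*exp(x) - 2)*exp(-2*x)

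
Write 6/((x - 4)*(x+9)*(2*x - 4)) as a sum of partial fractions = 3/(143*(x + 9)) - 3/(22*(x - 2)) + 3/(26*(x - 4))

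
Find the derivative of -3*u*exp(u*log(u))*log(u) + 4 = -3*u*exp(u*log(u))*log(u)^2 - 3*u*exp(u*log(u))*log(u) - 3*exp(u*log(u))*log(u) - 3*exp(u*log(u))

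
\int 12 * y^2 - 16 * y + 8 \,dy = 4*y^3 - 8*y^2 + 8*y + C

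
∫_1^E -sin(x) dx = cos(E) - cos(1)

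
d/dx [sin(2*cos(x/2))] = -sin(x/2)*cos(2*cos(x/2))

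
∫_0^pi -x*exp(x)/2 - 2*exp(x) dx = (-pi - 3)*exp(pi)/2 + 3/2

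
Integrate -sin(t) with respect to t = cos(t) + C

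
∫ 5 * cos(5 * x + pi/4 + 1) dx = sin(5*x + pi/4 + 1) + C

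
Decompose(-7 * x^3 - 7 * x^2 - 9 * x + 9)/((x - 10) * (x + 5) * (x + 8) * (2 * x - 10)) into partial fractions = -3217/(1404*(x + 8)) + 377/(450*(x + 5)) + 543/(650*(x - 5)) - 7781/(2700*(x - 10))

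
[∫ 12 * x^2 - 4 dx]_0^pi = -4*pi + 4*pi^3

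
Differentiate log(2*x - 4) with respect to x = 1/(x - 2)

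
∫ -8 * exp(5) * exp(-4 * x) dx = 2*exp(5 - 4*x) + C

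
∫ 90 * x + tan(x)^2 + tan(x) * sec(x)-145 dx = 45*x^2 - 146*x + tan(x) + sec(x) + C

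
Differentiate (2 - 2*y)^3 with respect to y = -24*y^2 + 48*y - 24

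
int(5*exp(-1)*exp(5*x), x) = exp(5*x - 1) + C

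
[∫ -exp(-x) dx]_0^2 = -1 + exp(-2)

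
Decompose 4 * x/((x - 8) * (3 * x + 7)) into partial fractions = 28/(31*(3*x + 7)) + 32/(31*(x - 8))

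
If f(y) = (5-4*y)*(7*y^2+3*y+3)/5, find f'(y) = -84*y^2/5 + 46*y/5 + 3/5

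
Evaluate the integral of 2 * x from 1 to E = -1 + exp(2)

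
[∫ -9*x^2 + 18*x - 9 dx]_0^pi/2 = -3 - 3*(-1 + pi/2)^3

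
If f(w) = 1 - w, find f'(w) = -1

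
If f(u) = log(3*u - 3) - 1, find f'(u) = 1/(u - 1)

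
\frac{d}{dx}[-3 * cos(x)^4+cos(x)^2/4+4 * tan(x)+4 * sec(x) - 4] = 12*sin(x)*cos(x)^3 - sin(2*x)/4 + 4*tan(x)^2 + 4*tan(x)*sec(x) + 4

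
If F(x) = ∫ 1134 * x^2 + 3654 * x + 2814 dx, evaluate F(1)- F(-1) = 6384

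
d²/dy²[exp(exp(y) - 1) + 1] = exp(y + exp(y) - 1) + exp(2*y + exp(y) - 1)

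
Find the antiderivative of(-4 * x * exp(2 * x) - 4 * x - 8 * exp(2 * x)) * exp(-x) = -8*(x + 1)*sinh(x) + C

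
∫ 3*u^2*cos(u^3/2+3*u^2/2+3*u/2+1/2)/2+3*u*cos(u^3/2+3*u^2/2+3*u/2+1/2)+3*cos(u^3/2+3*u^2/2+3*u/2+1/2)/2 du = sin((u + 1)^3/2) + C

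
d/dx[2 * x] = 2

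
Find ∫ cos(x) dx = sin(x) + C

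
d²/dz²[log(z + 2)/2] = -1/(2*z^2 + 8*z + 8)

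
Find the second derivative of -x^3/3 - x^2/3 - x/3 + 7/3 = -2*x - 2/3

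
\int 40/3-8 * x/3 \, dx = -4*x^2/3 + 40*x/3 + C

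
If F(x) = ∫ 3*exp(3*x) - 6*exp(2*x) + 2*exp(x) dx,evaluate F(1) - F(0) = -E + 1 + (-1 + E)^3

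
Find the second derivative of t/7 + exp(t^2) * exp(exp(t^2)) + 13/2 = 4*t^2*exp(t^2 + exp(t^2)) + 12*t^2*exp(2*t^2 + exp(t^2)) + 4*t^2*exp(3*t^2 + exp(t^2)) + 2*exp(t^2 + exp(t^2)) + 2*exp(2*t^2 + exp(t^2))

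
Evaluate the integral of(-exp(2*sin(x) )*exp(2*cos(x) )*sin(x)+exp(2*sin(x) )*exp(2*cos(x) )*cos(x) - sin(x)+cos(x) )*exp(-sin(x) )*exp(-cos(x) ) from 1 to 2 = -exp(cos(1) + sin(1)) - exp(-sin(2) - cos(2)) + exp(-sin(1) - cos(1)) + exp(cos(2) + sin(2))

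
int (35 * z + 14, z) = 35*z^2/2 + 14*z + C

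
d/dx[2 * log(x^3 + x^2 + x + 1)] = (6*x^2 + 4*x + 2)/(x^3 + x^2 + x + 1)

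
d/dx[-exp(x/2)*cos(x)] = (sin(x) - cos(x)/2)*exp(x/2)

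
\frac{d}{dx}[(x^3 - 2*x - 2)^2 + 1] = 6*x^5 - 16*x^3 - 12*x^2 + 8*x + 8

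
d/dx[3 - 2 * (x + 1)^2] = -4*x - 4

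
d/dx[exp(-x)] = -exp(-x)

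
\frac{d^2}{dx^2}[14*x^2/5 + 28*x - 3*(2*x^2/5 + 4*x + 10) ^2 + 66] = -144*x^2/25 - 288*x/5 - 692/5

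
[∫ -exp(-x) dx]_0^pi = -1 + exp(-pi)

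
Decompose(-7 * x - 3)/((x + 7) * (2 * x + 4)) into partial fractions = -23/(5*(x + 7)) + 11/(10*(x + 2))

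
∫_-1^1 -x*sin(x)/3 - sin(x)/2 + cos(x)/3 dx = 2*cos(1)/3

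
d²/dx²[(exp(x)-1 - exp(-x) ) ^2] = (4*exp(4*x) - 2*exp(3*x) + 2*exp(x) + 4)*exp(-2*x)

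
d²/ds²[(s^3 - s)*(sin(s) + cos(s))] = sqrt(2)*(-s^3*sin(s + pi/4) + 6*s^2*cos(s + pi/4) + 7*s*sin(s + pi/4) - 2*cos(s + pi/4))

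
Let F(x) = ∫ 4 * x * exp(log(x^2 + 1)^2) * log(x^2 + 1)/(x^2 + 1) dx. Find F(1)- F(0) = -1 + exp(log(2)^2)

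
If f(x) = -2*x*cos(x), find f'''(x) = -2*x*sin(x) + 6*cos(x)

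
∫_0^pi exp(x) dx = -1 + exp(pi)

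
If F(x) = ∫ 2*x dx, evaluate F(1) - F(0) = 1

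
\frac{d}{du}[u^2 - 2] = 2*u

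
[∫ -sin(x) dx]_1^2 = -cos(1) + cos(2)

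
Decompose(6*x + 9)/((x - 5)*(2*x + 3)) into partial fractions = 3/(x - 5)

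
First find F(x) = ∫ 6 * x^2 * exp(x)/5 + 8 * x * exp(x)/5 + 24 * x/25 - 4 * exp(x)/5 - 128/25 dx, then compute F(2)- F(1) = -92/25 - 2*E/5 + 16*exp(2)/5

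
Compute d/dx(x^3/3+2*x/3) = x^2 + 2/3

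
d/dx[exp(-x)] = -exp(-x)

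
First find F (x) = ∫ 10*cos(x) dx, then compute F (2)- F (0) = 10*sin(2)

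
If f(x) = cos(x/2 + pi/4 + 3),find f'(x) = -sin(x/2 + pi/4 + 3)/2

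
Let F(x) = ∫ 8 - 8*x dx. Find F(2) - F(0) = 0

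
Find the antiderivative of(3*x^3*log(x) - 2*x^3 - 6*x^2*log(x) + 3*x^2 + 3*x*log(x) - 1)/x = (x - 1)^3*(log(x) - 1) + C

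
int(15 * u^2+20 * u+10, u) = 5*u^3 + 10*u^2 + 10*u + C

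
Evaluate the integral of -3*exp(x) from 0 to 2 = 3 - 3*exp(2)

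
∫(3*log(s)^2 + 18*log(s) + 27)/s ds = (log(s) + 3)^3 + C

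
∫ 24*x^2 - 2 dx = 8*x^3 - 2*x + C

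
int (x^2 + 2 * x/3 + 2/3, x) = x^3/3 + x^2/3 + 2*x/3 + C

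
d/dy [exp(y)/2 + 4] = exp(y)/2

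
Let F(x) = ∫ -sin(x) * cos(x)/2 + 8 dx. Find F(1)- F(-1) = 16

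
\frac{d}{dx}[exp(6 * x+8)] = 6*exp(6*x + 8)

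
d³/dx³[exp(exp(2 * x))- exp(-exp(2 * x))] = (8*exp(6*x) - 24*exp(4*x) + 8*exp(2*x) + 8*exp(2*x + 2*exp(2*x)) + 24*exp(4*x + 2*exp(2*x)) + 8*exp(6*x + 2*exp(2*x)))*exp(-exp(2*x))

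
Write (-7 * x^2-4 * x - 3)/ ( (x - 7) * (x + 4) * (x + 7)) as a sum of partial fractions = -53/(7*(x + 7)) + 3/(x + 4) - 17/(7*(x - 7))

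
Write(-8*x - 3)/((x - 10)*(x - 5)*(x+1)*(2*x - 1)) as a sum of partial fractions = -56/(513*(2*x - 1)) - 5/(198*(x + 1)) + 43/(270*(x - 5)) - 83/(1045*(x - 10))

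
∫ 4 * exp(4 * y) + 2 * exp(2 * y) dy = exp(4*y) + exp(2*y) + C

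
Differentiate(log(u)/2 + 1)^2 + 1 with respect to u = (log(u) + 2)/(2*u)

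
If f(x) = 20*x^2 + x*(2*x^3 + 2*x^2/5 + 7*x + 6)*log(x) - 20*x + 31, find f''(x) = (120*x^3*log(x) + 70*x^3 + 12*x^2*log(x) + 10*x^2 + 70*x*log(x) + 305*x + 30)/(5*x)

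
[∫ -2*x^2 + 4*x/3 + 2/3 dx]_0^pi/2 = -pi^3/12 + pi/3 + pi^2/6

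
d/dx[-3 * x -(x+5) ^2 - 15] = -2*x - 13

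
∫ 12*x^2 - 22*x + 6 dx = 4*x^3 - 11*x^2 + 6*x + C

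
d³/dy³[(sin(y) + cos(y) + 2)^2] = -8*cos(2*y) - 4*sqrt(2)*cos(y + pi/4)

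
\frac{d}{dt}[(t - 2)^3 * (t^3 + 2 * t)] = 6*t^5 - 30*t^4 + 56*t^3 - 60*t^2 + 48*t - 16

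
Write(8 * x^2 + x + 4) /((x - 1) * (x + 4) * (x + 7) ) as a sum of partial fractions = 389/(24*(x + 7)) - 128/(15*(x + 4)) + 13/(40*(x - 1))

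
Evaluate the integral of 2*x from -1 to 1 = 0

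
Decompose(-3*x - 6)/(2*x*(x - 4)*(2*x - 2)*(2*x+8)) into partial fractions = -3/(640*(x + 4)) + 3/(40*(x - 1)) - 3/(128*(x - 4)) - 3/(64*x)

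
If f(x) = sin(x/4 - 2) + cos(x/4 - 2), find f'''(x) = -sqrt(2)*cos(x/4 - 2 + pi/4)/64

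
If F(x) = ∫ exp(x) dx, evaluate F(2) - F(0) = -1 + exp(2)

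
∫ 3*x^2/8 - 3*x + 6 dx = x^3/8 - 3*x^2/2 + 6*x + C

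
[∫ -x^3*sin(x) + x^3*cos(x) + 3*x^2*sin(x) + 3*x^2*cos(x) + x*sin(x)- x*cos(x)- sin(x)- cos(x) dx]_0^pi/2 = -pi/2 + pi^3/8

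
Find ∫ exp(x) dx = exp(x) + C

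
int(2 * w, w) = w^2 + C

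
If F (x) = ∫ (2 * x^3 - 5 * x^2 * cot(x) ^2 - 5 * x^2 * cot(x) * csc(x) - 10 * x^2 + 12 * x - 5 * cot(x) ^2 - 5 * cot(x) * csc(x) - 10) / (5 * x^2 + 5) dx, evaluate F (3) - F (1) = cot(3) - csc(1) - log(2) - cot(1) - 2/5 + log(10) + csc(3)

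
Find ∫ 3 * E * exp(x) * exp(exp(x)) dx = 3*exp(exp(x) + 1) + C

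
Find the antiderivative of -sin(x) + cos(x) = sin(x) + cos(x) + C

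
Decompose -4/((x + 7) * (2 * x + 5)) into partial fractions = -8/(9*(2*x + 5)) + 4/(9*(x + 7))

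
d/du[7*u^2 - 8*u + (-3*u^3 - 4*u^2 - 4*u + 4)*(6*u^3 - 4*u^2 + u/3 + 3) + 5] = -108*u^5 - 60*u^4 - 36*u^3 + 89*u^2 - 134*u/3 - 56/3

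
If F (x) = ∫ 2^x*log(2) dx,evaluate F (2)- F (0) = 3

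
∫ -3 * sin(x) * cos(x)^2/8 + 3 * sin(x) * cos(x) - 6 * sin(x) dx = (cos(x) - 4)^3/8 + C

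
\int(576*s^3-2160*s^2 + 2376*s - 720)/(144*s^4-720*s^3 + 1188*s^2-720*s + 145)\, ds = log(36*(s - 2)^2*(2*s - 1)^2 + 1) + C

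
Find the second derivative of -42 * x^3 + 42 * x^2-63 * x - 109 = 84 - 252*x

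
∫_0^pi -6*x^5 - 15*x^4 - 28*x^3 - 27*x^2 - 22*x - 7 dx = (-pi^2 - pi - 1)^3 - (-pi^2 - pi - 1)^2 - 2*pi^2 - 2*pi + 2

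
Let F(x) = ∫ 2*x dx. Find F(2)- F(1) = 3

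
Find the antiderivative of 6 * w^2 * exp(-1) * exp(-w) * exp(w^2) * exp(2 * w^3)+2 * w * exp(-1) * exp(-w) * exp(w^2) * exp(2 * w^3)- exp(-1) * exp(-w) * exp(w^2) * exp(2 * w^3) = exp(2*w^3 + w^2 - w - 1) + C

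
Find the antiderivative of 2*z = z^2 + C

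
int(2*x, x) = x^2 + C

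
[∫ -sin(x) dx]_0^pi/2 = -1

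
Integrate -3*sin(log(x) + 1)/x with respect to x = 3*cos(log(x) + 1) + C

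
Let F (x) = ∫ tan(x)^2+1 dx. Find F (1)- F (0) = tan(1)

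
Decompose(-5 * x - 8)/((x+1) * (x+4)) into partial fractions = -4/(x + 4) - 1/(x + 1)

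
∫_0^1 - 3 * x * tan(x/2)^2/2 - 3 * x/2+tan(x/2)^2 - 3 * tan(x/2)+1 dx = -tan(1/2)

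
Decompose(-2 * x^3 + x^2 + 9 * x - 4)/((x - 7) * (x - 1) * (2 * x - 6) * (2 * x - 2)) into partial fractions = 23/(144*(x - 1)) + 1/(12*(x - 1)^2) + 11/(32*(x - 3)) - 289/(288*(x - 7))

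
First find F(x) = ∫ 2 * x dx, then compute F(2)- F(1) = 3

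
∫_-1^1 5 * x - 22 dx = -44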